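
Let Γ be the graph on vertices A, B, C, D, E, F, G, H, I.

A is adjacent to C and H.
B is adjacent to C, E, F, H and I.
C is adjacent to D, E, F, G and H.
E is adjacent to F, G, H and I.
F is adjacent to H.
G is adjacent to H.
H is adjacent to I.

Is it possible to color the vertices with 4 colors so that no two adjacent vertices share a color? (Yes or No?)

B, C, E, F, H are pairwise adjacent (a clique of size 5), so at least 5 colors are needed.
So 4 colors are not enough.

No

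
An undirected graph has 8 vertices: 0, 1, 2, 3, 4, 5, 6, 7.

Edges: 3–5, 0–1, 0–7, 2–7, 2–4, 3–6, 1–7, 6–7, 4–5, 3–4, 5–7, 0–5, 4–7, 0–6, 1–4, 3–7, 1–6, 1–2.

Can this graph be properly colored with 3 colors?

3, 4, 5, 7 form a clique, so at least 4 colors are needed.
So 3 colors are not enough.

No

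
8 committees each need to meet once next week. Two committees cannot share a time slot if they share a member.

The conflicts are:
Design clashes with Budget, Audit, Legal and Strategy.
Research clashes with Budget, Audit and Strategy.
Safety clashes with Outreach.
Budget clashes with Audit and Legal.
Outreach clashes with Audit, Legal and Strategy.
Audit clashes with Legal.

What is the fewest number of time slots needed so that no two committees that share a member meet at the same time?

Design, Budget, Audit, Legal all conflict with each other, so at least 4 time slots are needed.
A valid assignment using 4 time slots: Design=4, Research=3, Safety=1, Budget=2, Outreach=2, Audit=1, Legal=3, Strategy=1. Each listed conflict is separated.

4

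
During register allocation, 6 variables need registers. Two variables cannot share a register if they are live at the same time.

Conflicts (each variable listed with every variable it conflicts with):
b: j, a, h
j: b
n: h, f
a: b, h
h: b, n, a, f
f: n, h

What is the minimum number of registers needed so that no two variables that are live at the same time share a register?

n, h, f are mutually in conflict, so at least 3 registers are needed.
3 registers suffice: register 1 → {j, h}; register 2 → {b, n}; register 3 → {a, f}. Every pair that conflicts lands in different registers.

3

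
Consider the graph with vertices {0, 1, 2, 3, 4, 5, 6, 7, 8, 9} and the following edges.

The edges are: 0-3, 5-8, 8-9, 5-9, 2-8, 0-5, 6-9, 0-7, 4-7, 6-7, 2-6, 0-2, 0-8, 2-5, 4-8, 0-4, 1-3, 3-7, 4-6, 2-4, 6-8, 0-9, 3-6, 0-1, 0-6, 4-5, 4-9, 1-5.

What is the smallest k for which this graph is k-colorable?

5

0, 2, 4, 6, 8 are mutually adjacent (a clique of size 5), so at least 5 colors are needed.
One proper 5-coloring: 0=red, 1=yellow, 2=purple, 3=green, 4=green, 5=blue, 6=blue, 7=yellow, 8=yellow, 9=purple. Every edge joins two different colors.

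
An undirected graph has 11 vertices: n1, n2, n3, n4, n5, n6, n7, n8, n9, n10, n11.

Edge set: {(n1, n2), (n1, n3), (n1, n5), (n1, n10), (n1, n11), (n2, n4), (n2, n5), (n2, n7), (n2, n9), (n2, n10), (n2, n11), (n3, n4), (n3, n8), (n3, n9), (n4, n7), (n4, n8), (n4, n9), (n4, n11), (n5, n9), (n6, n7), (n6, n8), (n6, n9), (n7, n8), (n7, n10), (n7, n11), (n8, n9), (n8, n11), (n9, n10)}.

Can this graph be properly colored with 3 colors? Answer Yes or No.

No

n3, n4, n8, n9 are pairwise adjacent (a clique of size 4), so at least 4 colors are needed.
So 3 colors are not enough.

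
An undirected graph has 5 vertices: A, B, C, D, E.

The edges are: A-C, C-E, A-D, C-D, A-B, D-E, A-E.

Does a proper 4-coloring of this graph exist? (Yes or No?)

The chromatic number is 4. A, C, D, E form a clique, so at least 4 colors are needed.
One proper 4-coloring: A=1, B=2, C=3, D=4, E=2.
That is already a proper 4-coloring.

Yes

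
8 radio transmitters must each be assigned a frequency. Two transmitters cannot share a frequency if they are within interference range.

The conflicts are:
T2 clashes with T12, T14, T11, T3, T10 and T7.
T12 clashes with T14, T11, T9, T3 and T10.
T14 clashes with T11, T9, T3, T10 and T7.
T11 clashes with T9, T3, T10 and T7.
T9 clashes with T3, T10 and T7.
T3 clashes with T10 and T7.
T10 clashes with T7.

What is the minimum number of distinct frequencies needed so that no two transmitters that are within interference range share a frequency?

6

T14, T11, T9, T3, T10, T7 all conflict with each other, so at least 6 frequencies are needed.
6 frequencies suffice: frequency 1 → {T11}; frequency 2 → {T10}; frequency 3 → {T3}; frequency 4 → {T14}; frequency 5 → {T2, T9}; frequency 6 → {T12, T7}. No two conflicting transmitters share a frequency.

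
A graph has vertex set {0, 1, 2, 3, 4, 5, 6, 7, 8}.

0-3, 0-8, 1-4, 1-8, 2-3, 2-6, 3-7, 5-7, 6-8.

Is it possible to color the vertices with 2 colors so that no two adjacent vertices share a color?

No

The cycle 6-2-3-0-8-6 has odd length 5, so it cannot be 2-colored; at least 3 colors are needed.
So 2 colors are not enough.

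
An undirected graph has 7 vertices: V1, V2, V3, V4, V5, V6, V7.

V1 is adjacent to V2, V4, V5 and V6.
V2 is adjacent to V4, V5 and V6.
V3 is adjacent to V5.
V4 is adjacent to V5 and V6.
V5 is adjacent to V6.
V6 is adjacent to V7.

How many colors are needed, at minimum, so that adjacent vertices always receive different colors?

5

V1, V2, V4, V5, V6 are mutually adjacent (a clique of size 5), so at least 5 colors are needed.
5 colors suffice: color R → {V5, V7}; color B → {V3, V6}; color G → {V1}; color Y → {V4}; color P → {V2}. Every edge joins two different colors.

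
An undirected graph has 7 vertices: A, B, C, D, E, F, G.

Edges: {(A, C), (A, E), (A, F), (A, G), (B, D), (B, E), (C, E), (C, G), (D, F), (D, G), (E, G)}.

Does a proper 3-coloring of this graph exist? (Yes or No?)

A, C, E, G form a clique, so at least 4 colors are needed.
So 3 colors are not enough.

No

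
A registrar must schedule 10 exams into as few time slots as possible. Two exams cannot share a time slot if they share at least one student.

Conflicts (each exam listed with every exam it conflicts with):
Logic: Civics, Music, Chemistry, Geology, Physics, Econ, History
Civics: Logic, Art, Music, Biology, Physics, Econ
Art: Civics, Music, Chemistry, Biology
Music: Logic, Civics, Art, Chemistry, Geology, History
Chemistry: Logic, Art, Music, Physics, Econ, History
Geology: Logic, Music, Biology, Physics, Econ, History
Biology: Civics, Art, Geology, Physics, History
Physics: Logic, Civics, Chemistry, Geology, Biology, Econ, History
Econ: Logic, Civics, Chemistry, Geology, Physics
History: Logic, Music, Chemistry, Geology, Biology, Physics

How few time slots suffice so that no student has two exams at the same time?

4

Logic, Music, Chemistry, History all conflict with each other, so at least 4 time slots are needed.
4 time slots suffice: time slot 1 → {Logic, Biology}; time slot 2 → {Music, Physics}; time slot 3 → {Civics, Chemistry, Geology}; time slot 4 → {Art, Econ, History}. No two conflicting exams share a time slot.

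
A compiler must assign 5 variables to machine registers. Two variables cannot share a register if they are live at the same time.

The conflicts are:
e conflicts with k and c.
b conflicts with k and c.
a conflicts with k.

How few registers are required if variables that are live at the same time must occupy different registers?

2

e and c conflict, so at least 2 registers are needed.
2 registers suffice: register 1 → {k, c}; register 2 → {e, b, a}. No two conflicting variables share a register.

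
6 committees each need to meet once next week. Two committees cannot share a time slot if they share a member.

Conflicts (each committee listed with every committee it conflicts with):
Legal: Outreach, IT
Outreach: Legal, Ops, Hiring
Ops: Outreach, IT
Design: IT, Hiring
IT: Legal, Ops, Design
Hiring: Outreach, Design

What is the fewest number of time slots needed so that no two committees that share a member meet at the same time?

3

The cycle Outreach-Ops-IT-Design-Hiring-Outreach has odd length 5, so it cannot be 2-colored; at least 3 time slots are needed.
3 time slots suffice: Legal=2, Outreach=1, Ops=2, Design=3, IT=1, Hiring=2. Each listed conflict is separated.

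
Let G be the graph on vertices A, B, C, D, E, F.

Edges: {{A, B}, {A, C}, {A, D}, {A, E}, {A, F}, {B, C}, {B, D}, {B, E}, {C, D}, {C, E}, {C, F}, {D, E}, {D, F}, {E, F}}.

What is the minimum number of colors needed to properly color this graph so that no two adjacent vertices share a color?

5

A, B, C, D, E are pairwise adjacent (a clique of size 5), so at least 5 colors are needed.
5 colors suffice: A=1, B=5, C=4, D=3, E=2, F=5. No two adjacent vertices share a color.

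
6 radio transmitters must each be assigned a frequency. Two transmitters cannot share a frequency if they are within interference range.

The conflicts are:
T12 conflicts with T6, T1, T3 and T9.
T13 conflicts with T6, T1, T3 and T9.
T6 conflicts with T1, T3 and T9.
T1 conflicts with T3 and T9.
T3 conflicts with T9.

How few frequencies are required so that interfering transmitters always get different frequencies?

5

T13, T6, T1, T3, T9 are mutually in conflict, so at least 5 frequencies are needed.
5 frequencies suffice: frequency 1 → {T6}; frequency 2 → {T9}; frequency 3 → {T1}; frequency 4 → {T3}; frequency 5 → {T12, T13}. No two conflicting transmitters share a frequency.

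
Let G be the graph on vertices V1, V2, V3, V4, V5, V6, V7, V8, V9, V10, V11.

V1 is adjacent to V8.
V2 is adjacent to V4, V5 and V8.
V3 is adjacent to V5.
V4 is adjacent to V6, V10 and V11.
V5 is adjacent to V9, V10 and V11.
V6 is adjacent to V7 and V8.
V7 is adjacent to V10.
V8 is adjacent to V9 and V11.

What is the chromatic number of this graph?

V4 and V10 are adjacent, so at least 2 colors are needed.
2 colors suffice: color red → {V4, V5, V7, V8}; color blue → {V1, V2, V3, V6, V9, V10, V11}. No two adjacent vertices share a color.

2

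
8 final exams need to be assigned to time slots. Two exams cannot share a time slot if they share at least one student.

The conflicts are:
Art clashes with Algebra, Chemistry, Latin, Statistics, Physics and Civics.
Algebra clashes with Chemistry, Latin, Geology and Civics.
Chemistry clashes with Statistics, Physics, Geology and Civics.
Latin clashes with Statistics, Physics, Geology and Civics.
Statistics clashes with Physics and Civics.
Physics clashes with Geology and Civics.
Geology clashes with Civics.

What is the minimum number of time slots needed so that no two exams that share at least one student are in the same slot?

Art, Chemistry, Statistics, Physics, Civics are mutually in conflict, so at least 5 time slots are needed.
A valid assignment using 5 time slots: Art=3, Algebra=2, Chemistry=4, Latin=4, Statistics=5, Physics=2, Geology=3, Civics=1. No two conflicting exams share a time slot.

5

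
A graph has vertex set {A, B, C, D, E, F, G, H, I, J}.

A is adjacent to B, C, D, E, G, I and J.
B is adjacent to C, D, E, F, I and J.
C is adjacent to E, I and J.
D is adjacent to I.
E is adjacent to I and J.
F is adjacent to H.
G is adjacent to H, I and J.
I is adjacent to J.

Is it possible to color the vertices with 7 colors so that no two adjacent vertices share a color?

Yes

The chromatic number is 6. A, B, C, E, I, J are mutually adjacent (a clique of size 6), so at least 6 colors are needed.
6 colors suffice: color 1 → {H, I}; color 2 → {A, F}; color 3 → {B, G}; color 4 → {D, J}; color 5 → {E}; color 6 → {C}.
Since 7 ≥ 6, a proper 7-coloring certainly exists.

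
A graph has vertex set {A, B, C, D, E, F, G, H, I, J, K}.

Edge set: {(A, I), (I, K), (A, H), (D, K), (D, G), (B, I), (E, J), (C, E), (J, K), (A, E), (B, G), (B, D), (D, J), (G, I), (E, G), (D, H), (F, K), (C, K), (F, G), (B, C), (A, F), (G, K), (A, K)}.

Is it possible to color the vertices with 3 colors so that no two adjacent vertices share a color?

The chromatic number is 3. F, G, K are mutually adjacent, so at least 3 colors are needed.
3 colors suffice: A=2, B=1, C=2, D=3, E=1, F=3, G=2, H=1, I=3, J=2, K=1.
That is already a proper 3-coloring.

Yes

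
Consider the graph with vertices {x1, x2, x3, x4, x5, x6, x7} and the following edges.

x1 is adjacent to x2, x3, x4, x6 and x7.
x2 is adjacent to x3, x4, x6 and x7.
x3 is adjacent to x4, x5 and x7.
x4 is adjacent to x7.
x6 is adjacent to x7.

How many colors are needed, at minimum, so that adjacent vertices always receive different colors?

5

x1, x2, x3, x4, x7 form a clique, so at least 5 colors are needed.
5 colors suffice: color 1 → {x3, x6}; color 2 → {x2, x5}; color 3 → {x1}; color 4 → {x7}; color 5 → {x4}. No two adjacent vertices share a color.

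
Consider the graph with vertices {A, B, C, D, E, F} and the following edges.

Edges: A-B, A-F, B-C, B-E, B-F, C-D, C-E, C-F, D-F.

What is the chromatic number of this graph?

A, B, F are mutually adjacent, so at least 3 colors are needed.
3 colors suffice: A=green, B=red, C=green, D=red, E=blue, F=blue. Each edge has distinct colors on its endpoints.

3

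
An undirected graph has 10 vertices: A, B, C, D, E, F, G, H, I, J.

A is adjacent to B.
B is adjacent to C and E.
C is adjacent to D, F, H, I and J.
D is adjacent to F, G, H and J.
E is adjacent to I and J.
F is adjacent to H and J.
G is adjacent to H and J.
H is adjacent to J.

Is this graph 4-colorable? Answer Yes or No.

No

C, D, F, H, J are mutually adjacent (a clique of size 5), so at least 5 colors are needed.
So 4 colors are not enough.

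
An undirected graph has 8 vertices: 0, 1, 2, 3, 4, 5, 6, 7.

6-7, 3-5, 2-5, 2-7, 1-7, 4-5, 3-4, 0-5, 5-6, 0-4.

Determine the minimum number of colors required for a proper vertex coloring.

0, 4, 5 form a triangle, so at least 3 colors are needed.
3 colors suffice: color a → {5, 7}; color b → {1, 2, 4, 6}; color c → {0, 3}. No two adjacent vertices share a color.

3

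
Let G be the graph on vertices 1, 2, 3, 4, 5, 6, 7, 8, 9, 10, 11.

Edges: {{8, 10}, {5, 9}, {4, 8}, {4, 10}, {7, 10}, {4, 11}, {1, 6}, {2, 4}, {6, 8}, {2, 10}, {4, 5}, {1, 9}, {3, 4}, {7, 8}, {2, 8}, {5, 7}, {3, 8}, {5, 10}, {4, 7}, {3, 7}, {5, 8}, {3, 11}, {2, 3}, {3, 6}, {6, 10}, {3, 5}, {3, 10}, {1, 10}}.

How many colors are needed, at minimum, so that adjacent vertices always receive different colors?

3, 4, 5, 7, 8, 10 form a clique, so at least 6 colors are needed.
6 colors suffice: color red → {9, 10, 11}; color blue → {1, 3}; color green → {4, 6}; color yellow → {8}; color purple → {2, 5}; color orange → {7}. No two adjacent vertices share a color.

6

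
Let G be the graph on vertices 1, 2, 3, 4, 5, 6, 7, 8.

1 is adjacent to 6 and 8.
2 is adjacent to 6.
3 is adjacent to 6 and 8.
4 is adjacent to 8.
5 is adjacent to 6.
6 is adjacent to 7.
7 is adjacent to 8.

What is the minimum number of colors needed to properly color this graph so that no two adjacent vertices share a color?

2

5 and 6 are adjacent, so at least 2 colors are needed.
One proper 2-coloring: 1=b, 2=b, 3=b, 4=b, 5=b, 6=a, 7=b, 8=a. Every edge joins two different colors.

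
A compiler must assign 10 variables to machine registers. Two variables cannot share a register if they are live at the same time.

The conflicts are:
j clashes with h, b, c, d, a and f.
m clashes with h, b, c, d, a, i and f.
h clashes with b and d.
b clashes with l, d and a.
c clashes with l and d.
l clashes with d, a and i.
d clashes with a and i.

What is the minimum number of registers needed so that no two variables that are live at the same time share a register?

4

m, h, b, d are mutually in conflict, so at least 4 registers are needed.
4 registers suffice: register 1 → {d, f}; register 2 → {j, m, l}; register 3 → {b, c, i}; register 4 → {h, a}. No two conflicting variables share a register.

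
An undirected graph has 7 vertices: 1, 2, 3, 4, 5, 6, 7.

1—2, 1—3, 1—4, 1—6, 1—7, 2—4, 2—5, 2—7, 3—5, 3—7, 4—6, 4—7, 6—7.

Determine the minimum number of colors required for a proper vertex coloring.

1, 4, 6, 7 are pairwise adjacent (a clique of size 4), so at least 4 colors are needed.
One proper 4-coloring: 1=b, 2=d, 3=c, 4=c, 5=a, 6=d, 7=a. Every edge joins two different colors.

4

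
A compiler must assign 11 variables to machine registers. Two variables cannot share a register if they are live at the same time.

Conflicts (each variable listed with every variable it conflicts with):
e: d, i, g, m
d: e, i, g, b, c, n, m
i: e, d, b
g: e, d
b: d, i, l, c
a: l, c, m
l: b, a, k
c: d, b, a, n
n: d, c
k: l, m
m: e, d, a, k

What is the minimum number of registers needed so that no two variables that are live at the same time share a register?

3

e, d, m are mutually in conflict, so at least 3 registers are needed.
3 registers suffice: register 1 → {d, a, k}; register 2 → {e, b, n}; register 3 → {i, g, l, c, m}. No two conflicting variables share a register.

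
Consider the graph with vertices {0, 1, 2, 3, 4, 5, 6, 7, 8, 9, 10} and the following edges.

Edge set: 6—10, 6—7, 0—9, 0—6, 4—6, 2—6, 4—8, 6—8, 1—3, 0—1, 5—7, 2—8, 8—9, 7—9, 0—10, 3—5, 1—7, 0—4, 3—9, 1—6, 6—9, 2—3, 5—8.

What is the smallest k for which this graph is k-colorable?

0, 1, 6 are pairwise adjacent, so at least 3 colors are needed.
3 colors suffice: 0=green, 1=blue, 2=blue, 3=red, 4=blue, 5=blue, 6=red, 7=green, 8=green, 9=blue, 10=blue. Each edge has distinct colors on its endpoints.

3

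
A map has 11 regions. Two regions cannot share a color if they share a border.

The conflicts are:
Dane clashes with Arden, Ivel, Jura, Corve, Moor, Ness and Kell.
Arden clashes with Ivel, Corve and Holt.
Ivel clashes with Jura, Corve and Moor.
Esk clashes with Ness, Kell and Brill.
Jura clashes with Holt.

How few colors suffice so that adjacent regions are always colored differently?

Dane, Arden, Ivel, Corve pairwise conflict, so at least 4 colors are needed.
4 colors suffice: color 1 → {Dane, Esk, Holt}; color 2 → {Ivel, Ness, Kell, Brill}; color 3 → {Arden, Jura, Moor}; color 4 → {Corve}. Every pair that conflicts lands in different colors.

4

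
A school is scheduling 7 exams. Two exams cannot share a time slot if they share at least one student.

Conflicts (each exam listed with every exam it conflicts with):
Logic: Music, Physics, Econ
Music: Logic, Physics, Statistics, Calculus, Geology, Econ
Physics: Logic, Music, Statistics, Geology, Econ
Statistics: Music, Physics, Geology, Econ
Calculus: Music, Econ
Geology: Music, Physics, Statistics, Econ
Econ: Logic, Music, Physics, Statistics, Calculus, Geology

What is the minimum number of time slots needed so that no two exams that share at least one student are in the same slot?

Music, Physics, Statistics, Geology, Econ are mutually in conflict, so at least 5 time slots are needed.
5 time slots suffice: time slot 1 → {Music}; time slot 2 → {Econ}; time slot 3 → {Physics, Calculus}; time slot 4 → {Logic, Statistics}; time slot 5 → {Geology}. Every pair that conflicts lands in different time slots.

5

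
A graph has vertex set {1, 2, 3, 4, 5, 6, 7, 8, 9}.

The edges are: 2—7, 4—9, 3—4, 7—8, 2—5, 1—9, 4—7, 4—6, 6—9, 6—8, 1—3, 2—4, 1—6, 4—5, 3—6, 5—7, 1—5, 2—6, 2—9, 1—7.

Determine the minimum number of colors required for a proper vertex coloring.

2, 4, 5, 7 form a clique, so at least 4 colors are needed.
4 colors suffice: 1=a, 2=c, 3=c, 4=a, 5=d, 6=b, 7=b, 8=a, 9=d. Every edge joins two different colors.

4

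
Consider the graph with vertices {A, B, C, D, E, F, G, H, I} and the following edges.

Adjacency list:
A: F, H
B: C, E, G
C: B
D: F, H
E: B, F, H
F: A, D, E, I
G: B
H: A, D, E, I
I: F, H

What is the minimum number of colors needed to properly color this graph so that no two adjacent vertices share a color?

D and F are adjacent, so at least 2 colors are needed.
2 colors suffice: color red → {B, F, H}; color blue → {A, C, D, E, G, I}. No two adjacent vertices share a color.

2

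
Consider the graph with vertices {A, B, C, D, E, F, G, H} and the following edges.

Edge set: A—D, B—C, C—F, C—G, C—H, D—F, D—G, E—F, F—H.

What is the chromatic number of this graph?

C, F, H are pairwise adjacent, so at least 3 colors are needed.
A valid assignment using 3 colors: A=1, B=1, C=2, D=2, E=2, F=1, G=1, H=3. Every edge joins two different colors.

3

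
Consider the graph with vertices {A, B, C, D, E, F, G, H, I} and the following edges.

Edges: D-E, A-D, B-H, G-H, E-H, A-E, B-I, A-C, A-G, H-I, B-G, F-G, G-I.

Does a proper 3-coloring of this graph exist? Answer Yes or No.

No

B, G, H, I are mutually adjacent (a clique of size 4), so at least 4 colors are needed.
So 3 colors are not enough.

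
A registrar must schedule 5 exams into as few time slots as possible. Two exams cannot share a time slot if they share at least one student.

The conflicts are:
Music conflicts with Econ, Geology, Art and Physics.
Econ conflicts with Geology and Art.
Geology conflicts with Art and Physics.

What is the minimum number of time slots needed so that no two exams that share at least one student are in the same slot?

4

Music, Econ, Geology, Art all conflict with each other, so at least 4 time slots are needed.
4 time slots suffice: time slot 1 → {Music}; time slot 2 → {Geology}; time slot 3 → {Art, Physics}; time slot 4 → {Econ}. Each listed conflict is separated.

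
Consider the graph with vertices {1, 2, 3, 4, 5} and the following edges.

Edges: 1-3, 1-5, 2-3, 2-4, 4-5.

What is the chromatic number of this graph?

3

The cycle 2-4-5-1-3-2 has odd length 5, so it cannot be 2-colored; at least 3 colors are needed.
3 colors suffice: color a → {2, 5}; color b → {3, 4}; color c → {1}. No two adjacent vertices share a color.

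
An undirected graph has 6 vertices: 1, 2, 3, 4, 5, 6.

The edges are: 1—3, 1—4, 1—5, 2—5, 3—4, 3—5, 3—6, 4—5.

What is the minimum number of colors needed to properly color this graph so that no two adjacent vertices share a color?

1, 3, 4, 5 are pairwise adjacent (a clique of size 4), so at least 4 colors are needed.
4 colors suffice: color a → {5, 6}; color b → {2, 3}; color c → {1}; color d → {4}. Every edge joins two different colors.

4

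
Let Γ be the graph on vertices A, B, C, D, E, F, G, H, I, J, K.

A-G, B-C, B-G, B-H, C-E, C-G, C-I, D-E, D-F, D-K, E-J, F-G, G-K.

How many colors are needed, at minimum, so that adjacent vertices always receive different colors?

B, C, G form a triangle, so at least 3 colors are needed.
3 colors suffice: color red → {E, G, H, I}; color blue → {A, C, D, J}; color green → {B, F, K}. Each edge has distinct colors on its endpoints.

3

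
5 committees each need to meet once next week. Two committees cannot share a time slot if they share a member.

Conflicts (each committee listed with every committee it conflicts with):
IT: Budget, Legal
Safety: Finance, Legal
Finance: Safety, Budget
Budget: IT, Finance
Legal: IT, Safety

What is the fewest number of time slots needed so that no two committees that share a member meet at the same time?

The cycle Safety-Legal-IT-Budget-Finance-Safety has odd length 5, so it cannot be 2-colored; at least 3 time slots are needed.
3 time slots suffice: IT=1, Safety=3, Finance=1, Budget=2, Legal=2. No two conflicting committees share a time slot.

3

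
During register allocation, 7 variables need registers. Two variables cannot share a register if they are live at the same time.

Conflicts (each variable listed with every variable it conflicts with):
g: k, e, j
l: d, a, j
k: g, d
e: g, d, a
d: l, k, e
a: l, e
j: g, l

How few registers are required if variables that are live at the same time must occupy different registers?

The cycle j-l-d-k-g-j has odd length 5, so it cannot be 2-colored; at least 3 registers are needed.
3 registers suffice: register 1 → {g, d, a}; register 2 → {l, k, e}; register 3 → {j}. Each listed conflict is separated.

3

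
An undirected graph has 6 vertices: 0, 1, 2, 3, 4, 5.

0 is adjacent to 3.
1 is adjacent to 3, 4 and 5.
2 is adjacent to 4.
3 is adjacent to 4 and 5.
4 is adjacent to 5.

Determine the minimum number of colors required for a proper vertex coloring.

1, 3, 4, 5 are mutually adjacent (a clique of size 4), so at least 4 colors are needed.
One proper 4-coloring: 0=red, 1=yellow, 2=blue, 3=blue, 4=red, 5=green. Every edge joins two different colors.

4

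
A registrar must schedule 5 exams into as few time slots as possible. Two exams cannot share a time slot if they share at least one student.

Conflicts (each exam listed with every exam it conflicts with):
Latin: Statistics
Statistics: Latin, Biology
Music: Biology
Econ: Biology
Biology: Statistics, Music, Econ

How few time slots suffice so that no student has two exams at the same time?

2

Music and Biology conflict, so at least 2 time slots are needed.
2 time slots suffice: time slot 1 → {Latin, Biology}; time slot 2 → {Statistics, Music, Econ}. No two conflicting exams share a time slot.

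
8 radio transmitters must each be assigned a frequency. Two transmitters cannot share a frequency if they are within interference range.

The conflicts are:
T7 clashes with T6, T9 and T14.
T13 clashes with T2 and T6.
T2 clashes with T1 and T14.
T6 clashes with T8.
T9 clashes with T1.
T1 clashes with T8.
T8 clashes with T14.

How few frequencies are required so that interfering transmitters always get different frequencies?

The cycle T6-T8-T1-T9-T7-T6 has odd length 5, so it cannot be 2-colored; at least 3 frequencies are needed.
3 frequencies suffice: T7=2, T13=3, T2=2, T6=1, T9=3, T1=1, T8=2, T14=1. Every pair that conflicts lands in different frequencies.

3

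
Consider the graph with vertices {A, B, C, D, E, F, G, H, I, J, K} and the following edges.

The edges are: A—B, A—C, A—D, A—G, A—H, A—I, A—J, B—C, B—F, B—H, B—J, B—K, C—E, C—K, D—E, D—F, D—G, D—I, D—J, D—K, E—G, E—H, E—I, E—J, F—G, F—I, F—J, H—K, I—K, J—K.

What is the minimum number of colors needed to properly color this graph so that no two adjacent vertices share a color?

3

A, D, G are mutually adjacent, so at least 3 colors are needed.
3 colors suffice: color 1 → {A, E, F, K}; color 2 → {B, D}; color 3 → {C, G, H, I, J}. Every edge joins two different colors.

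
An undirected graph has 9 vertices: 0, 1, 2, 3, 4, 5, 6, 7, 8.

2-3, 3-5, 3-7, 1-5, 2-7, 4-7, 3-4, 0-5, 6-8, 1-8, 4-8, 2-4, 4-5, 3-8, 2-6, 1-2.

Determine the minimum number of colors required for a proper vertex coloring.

2, 3, 4, 7 are pairwise adjacent (a clique of size 4), so at least 4 colors are needed.
4 colors suffice: color red → {2, 5, 8}; color blue → {0, 1, 3, 6}; color green → {4}; color yellow → {7}. Every edge joins two different colors.

4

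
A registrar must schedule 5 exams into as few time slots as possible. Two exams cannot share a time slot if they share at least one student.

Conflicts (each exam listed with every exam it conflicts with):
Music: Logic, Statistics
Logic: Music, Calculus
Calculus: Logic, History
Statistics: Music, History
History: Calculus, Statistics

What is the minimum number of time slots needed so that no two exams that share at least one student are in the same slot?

The cycle Statistics-History-Calculus-Logic-Music-Statistics has odd length 5, so it cannot be 2-colored; at least 3 time slots are needed.
A valid assignment using 3 time slots: Music=1, Logic=2, Calculus=1, Statistics=3, History=2. Every pair that conflicts lands in different time slots.

3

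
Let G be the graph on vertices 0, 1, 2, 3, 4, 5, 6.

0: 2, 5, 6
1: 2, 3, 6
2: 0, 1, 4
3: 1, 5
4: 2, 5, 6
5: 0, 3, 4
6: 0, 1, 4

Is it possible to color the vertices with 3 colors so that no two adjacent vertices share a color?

Yes

The chromatic number is 3. The cycle 1-3-5-4-6-1 has odd length 5, so it cannot be 2-colored; at least 3 colors are needed.
3 colors suffice: color a → {1, 5}; color b → {0, 3, 4}; color c → {2, 6}.
That is already a proper 3-coloring.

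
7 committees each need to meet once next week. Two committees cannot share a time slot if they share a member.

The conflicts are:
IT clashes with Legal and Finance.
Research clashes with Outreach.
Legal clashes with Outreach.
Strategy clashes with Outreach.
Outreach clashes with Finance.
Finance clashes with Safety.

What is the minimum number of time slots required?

2

Finance and Safety conflict, so at least 2 time slots are needed.
A valid assignment using 2 time slots: IT=1, Research=2, Legal=2, Strategy=2, Outreach=1, Finance=2, Safety=1. Every pair that conflicts lands in different time slots.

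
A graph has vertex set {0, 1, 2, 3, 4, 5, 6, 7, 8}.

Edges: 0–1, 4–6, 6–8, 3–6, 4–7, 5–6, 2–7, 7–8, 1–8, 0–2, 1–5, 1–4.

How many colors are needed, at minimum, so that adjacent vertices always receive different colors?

The cycle 2-7-4-1-0-2 has odd length 5, so it cannot be 2-colored; at least 3 colors are needed.
One proper 3-coloring: 0=blue, 1=red, 2=green, 3=blue, 4=blue, 5=blue, 6=red, 7=red, 8=blue. Every edge joins two different colors.

3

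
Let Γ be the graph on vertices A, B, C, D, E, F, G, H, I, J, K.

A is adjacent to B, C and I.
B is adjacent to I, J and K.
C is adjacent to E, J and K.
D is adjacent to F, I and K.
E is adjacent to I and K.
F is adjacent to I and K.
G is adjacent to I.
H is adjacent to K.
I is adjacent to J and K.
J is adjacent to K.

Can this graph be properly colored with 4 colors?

The chromatic number is 4. B, I, J, K are pairwise adjacent (a clique of size 4), so at least 4 colors are needed.
4 colors suffice: color 1 → {C, H, I}; color 2 → {A, G, K}; color 3 → {D, E, J}; color 4 → {B, F}.
That is already a proper 4-coloring.

Yes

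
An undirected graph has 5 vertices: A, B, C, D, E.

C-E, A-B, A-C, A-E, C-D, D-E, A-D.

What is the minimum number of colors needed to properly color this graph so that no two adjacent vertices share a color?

A, C, D, E are mutually adjacent (a clique of size 4), so at least 4 colors are needed.
4 colors suffice: color 1 → {A}; color 2 → {B, E}; color 3 → {D}; color 4 → {C}. Every edge joins two different colors.

4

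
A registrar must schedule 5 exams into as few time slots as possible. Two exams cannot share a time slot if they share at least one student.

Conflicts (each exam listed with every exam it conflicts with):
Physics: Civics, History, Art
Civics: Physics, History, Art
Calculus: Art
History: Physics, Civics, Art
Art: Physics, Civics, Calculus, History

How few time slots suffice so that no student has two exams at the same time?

Physics, Civics, History, Art pairwise conflict, so at least 4 time slots are needed.
4 time slots suffice: time slot 1 → {Art}; time slot 2 → {Calculus, History}; time slot 3 → {Physics}; time slot 4 → {Civics}. Every pair that conflicts lands in different time slots.

4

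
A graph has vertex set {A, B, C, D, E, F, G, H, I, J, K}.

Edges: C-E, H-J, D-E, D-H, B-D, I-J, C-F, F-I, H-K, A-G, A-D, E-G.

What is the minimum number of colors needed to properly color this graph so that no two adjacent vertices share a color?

3

The cycle C-E-D-H-J-I-F-C has odd length 7, so it cannot be 2-colored; at least 3 colors are needed.
3 colors suffice: A=2, B=2, C=1, D=1, E=2, F=2, G=1, H=2, I=1, J=3, K=1. Every edge joins two different colors.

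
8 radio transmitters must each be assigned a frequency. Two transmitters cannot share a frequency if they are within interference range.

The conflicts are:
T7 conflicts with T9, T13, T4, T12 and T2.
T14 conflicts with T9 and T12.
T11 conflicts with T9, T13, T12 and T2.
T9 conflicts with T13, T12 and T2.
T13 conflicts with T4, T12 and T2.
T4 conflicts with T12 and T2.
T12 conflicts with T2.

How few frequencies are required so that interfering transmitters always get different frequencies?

5

T7, T13, T4, T12, T2 are mutually in conflict, so at least 5 frequencies are needed.
5 frequencies suffice: T7=5, T14=2, T11=5, T9=3, T13=2, T4=3, T12=1, T2=4. Each listed conflict is separated.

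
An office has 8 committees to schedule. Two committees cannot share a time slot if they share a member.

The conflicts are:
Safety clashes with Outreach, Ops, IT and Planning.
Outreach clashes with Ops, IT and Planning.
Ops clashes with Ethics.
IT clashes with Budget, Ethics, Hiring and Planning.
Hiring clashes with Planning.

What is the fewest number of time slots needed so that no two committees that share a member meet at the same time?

Safety, Outreach, IT, Planning are mutually in conflict, so at least 4 time slots are needed.
4 time slots suffice: time slot 1 → {Ops, IT}; time slot 2 → {Outreach, Budget, Ethics, Hiring}; time slot 3 → {Planning}; time slot 4 → {Safety}. Every pair that conflicts lands in different time slots.

4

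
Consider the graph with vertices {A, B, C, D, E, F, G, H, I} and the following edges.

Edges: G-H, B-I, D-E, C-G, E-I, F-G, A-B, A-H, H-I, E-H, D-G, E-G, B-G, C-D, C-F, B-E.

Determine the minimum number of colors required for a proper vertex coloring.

3

C, F, G are pairwise adjacent, so at least 3 colors are needed.
A valid assignment using 3 colors: A=red, B=green, C=blue, D=green, E=blue, F=green, G=red, H=green, I=red. Each edge has distinct colors on its endpoints.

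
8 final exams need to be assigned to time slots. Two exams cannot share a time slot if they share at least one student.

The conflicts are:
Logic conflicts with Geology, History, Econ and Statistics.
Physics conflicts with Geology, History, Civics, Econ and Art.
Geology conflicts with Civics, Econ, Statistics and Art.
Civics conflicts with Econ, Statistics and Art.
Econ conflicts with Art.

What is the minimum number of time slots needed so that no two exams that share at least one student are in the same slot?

5

Physics, Geology, Civics, Econ, Art are mutually in conflict, so at least 5 time slots are needed.
5 time slots suffice: time slot 1 → {Geology, History}; time slot 2 → {Econ, Statistics}; time slot 3 → {Logic, Physics}; time slot 4 → {Civics}; time slot 5 → {Art}. Each listed conflict is separated.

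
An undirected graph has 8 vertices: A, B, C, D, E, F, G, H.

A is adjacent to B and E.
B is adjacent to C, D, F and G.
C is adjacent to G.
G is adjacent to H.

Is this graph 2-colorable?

No

B, C, G are mutually adjacent, so at least 3 colors are needed.
So 2 colors are not enough.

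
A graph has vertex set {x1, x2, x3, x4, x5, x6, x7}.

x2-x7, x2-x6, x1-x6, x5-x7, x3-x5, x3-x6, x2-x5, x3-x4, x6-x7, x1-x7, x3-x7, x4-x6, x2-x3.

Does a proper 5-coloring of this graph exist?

The chromatic number is 4. x2, x3, x6, x7 are pairwise adjacent (a clique of size 4), so at least 4 colors are needed.
4 colors suffice: color 1 → {x5, x6}; color 2 → {x4, x7}; color 3 → {x1, x3}; color 4 → {x2}.
Since 5 ≥ 4, a proper 5-coloring certainly exists.

Yes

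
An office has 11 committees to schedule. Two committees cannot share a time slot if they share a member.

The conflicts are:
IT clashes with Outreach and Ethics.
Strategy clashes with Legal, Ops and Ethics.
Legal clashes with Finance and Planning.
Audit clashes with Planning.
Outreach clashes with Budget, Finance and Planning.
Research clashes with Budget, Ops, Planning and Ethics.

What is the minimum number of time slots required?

3

The cycle IT-Outreach-Budget-Research-Ethics-IT has odd length 5, so it cannot be 2-colored; at least 3 time slots are needed.
3 time slots suffice: time slot 1 → {Strategy, Audit, Outreach, Research}; time slot 2 → {Budget, Ops, Finance, Planning, Ethics}; time slot 3 → {IT, Legal}. Each listed conflict is separated.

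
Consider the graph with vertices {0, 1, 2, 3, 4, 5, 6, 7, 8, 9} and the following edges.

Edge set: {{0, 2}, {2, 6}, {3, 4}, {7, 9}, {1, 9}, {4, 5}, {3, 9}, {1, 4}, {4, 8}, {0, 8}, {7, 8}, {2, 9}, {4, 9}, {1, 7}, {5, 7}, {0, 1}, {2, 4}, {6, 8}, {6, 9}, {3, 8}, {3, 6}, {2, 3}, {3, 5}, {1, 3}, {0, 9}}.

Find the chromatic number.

4

1, 3, 4, 9 are mutually adjacent (a clique of size 4), so at least 4 colors are needed.
A valid assignment using 4 colors: 0=a, 1=d, 2=d, 3=a, 4=c, 5=b, 6=c, 7=a, 8=b, 9=b. Every edge joins two different colors.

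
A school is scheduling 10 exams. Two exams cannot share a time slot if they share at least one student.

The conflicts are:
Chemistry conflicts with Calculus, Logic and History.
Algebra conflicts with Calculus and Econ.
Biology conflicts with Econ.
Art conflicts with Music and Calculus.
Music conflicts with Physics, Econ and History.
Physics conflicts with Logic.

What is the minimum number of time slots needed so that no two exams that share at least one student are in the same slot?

3

The cycle Calculus-Algebra-Econ-Music-Art-Calculus has odd length 5, so it cannot be 2-colored; at least 3 time slots are needed.
3 time slots suffice: time slot 1 → {Biology, Music, Calculus, Logic}; time slot 2 → {Chemistry, Art, Physics, Econ}; time slot 3 → {Algebra, History}. Each listed conflict is separated.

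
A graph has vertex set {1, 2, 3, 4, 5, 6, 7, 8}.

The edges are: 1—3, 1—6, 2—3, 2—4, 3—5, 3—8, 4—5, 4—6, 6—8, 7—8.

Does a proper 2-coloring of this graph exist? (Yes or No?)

The cycle 3-2-4-6-8-3 has odd length 5, so it cannot be 2-colored; at least 3 colors are needed.
So 2 colors are not enough.

No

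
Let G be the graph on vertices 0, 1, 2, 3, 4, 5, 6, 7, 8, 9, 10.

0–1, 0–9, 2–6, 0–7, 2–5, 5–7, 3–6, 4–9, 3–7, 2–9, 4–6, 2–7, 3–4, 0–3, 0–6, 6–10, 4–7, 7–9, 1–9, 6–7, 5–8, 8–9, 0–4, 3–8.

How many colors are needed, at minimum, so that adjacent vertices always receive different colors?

5

0, 3, 4, 6, 7 form a clique, so at least 5 colors are needed.
5 colors suffice: color red → {1, 7, 8, 10}; color blue → {0, 2}; color green → {5, 6, 9}; color yellow → {3}; color purple → {4}. Every edge joins two different colors.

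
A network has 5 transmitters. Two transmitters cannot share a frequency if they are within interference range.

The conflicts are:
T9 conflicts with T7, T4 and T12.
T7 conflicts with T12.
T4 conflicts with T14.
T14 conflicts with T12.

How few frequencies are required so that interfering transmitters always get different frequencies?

T9, T7, T12 are mutually in conflict, so at least 3 frequencies are needed.
3 frequencies suffice: T9=1, T7=3, T4=2, T14=1, T12=2. Each listed conflict is separated.

3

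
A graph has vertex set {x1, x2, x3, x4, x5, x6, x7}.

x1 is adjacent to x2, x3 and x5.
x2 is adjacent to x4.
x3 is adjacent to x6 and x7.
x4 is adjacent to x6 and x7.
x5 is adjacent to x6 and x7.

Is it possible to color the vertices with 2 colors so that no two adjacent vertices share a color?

No

The cycle x2-x1-x5-x6-x4-x2 has odd length 5, so it cannot be 2-colored; at least 3 colors are needed.
So 2 colors are not enough.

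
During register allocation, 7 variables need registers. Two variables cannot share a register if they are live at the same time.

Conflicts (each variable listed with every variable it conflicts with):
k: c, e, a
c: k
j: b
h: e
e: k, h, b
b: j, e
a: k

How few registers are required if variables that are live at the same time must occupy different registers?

2

k and e conflict, so at least 2 registers are needed.
A valid assignment using 2 registers: k=1, c=2, j=2, h=1, e=2, b=1, a=2. Each listed conflict is separated.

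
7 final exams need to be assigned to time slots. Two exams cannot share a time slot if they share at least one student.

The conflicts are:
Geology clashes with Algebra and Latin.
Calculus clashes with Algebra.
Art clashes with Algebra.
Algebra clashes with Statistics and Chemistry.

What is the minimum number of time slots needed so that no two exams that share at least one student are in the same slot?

2

Calculus and Algebra conflict, so at least 2 time slots are needed.
A valid assignment using 2 time slots: Geology=2, Calculus=2, Art=2, Algebra=1, Statistics=2, Chemistry=2, Latin=1. No two conflicting exams share a time slot.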